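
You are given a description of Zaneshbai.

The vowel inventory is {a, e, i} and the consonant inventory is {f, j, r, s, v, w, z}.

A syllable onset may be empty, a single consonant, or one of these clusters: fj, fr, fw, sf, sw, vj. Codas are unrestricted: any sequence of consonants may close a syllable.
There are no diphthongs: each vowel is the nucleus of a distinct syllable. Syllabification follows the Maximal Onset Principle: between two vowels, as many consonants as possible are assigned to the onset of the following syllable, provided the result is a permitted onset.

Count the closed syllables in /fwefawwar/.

2

The vowels are e, a, a — 3 nuclei, so 3 syllables.
V1 /e/ – V2 /a/: just /f/ — single C goes to the following onset.
V2 /a/ – V3 /a/: /ww/ — longest licit onset from the right is /w/, leaving /w/ as coda.
Putting it together: fwe.faw.war.
Classifying each syllable: /fwe/ (open), /faw/ (closed), /war/ (closed).
Closed syllables: 2.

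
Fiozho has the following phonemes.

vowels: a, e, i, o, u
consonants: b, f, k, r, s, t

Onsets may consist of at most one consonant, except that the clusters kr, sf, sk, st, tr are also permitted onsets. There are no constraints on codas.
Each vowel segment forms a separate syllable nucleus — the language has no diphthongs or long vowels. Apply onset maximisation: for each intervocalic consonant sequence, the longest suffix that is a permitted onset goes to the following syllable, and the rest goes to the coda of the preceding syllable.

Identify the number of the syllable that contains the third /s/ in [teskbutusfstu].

4

Vowels present: e, u, u, u; each is a nucleus, giving 4 syllables.
Between /e/ (V1) and /u/ (V2): /skb/ splits as /sk/ + /b/ (/b/ is the longest suffix that is a licit onset).
Between /u/ (V2) and /u/ (V3): /t/ → onset of the next syllable (single consonants are always licit onsets).
Between /u/ (V3) and /u/ (V4): /sfst/ splits as /sf/ + /st/ (/st/ is the longest suffix that is a licit onset).
Syllabification: tesk.bu.tusf.stu.
The third /s/ is in the onset of syllable 4 (/stu/).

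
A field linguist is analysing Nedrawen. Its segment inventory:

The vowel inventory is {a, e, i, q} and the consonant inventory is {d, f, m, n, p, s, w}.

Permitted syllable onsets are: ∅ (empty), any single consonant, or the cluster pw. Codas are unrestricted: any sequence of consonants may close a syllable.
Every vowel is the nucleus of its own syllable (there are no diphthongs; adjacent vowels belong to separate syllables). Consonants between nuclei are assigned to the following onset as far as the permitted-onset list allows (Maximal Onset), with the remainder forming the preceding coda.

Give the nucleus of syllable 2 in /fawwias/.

The vowels are a, i, a — 3 nuclei, so 3 syllables.
The second nucleus (vowel 2 from the left) is /i/.

i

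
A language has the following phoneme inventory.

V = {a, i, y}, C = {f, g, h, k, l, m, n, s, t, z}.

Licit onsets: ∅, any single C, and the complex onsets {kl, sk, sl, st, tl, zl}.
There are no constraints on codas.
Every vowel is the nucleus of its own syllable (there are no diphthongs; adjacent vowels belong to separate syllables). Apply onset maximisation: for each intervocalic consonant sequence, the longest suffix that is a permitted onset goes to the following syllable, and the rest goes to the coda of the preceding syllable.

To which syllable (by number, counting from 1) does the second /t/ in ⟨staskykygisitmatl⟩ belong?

5

The vowels are a, y, y, i, i, a — 6 nuclei, so 6 syllables.
V1 /a/ – V2 /y/: cluster /sk/ — /sk/ is itself a permitted onset, so the whole cluster goes right; preceding coda = ∅.
V2 /y/ – V3 /y/: /k/ is a single consonant, so it becomes the next onset.
V3 /y/ – V4 /i/: /g/ → onset of the next syllable (single consonants are always licit onsets).
V4 /i/ – V5 /i/: just /s/ — single C goes to the following onset.
V5 /i/ – V6 /a/: cluster /tm/ — the longest permitted-onset suffix is /m/; onset = /m/, preceding coda = /t/.
So the parse is sta.sky.ky.gi.sit.matl.
The second /t/ is in the coda of syllable 5 (/sit/).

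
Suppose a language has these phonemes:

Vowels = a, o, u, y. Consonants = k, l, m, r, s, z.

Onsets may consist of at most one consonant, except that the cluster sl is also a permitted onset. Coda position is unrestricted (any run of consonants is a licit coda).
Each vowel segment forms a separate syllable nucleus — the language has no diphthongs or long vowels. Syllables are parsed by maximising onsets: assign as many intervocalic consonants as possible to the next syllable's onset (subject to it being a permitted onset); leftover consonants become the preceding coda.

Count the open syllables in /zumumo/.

3

Nuclei (vowels): u, u, o → 3 syllables.
/u…u/ gap (V1→V2): /m/ is a single consonant, so it becomes the next onset.
/u…o/ gap (V2→V3): just /m/ — single C goes to the following onset.
Result: zu.mu.mo.
Classifying each syllable: /zu/ (open), /mu/ (open), /mo/ (open).
Open syllables: 3.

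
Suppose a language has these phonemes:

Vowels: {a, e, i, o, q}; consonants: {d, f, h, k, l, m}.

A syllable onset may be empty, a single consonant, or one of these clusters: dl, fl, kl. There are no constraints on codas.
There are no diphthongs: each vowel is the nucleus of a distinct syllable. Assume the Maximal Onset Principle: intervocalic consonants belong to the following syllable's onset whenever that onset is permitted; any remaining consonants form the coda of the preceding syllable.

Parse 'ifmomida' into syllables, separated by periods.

The vowels are i, o, i, a — 4 nuclei, so 4 syllables.
/i…o/ gap (V1→V2): cluster /fm/ — the longest permitted-onset suffix is /m/; onset = /m/, preceding coda = /f/.
/o…i/ gap (V2→V3): /m/ → onset of the next syllable (single consonants are always licit onsets).
/i…a/ gap (V3→V4): /d/ is a single consonant, so it becomes the next onset.

if.mo.mi.da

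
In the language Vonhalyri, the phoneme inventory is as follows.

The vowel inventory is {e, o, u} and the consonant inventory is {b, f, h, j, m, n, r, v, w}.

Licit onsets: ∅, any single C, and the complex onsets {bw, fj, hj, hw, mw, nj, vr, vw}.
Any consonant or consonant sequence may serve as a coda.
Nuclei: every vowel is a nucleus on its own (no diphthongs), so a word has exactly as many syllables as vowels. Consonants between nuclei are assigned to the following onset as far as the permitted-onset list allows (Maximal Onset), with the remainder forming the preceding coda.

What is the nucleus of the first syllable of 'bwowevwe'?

o

The vowels are o, e, e — 3 nuclei, so 3 syllables.
The first nucleus (vowel 1 from the left) is /o/.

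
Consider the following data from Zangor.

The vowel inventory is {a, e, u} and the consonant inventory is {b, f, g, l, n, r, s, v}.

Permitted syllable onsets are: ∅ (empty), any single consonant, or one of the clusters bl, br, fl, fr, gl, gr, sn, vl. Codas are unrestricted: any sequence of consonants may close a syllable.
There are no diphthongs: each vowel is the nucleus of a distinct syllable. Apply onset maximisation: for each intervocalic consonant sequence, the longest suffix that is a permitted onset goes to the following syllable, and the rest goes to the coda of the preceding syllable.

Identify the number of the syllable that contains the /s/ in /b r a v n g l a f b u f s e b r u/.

4

Nuclei (vowels): a, a, u, e, u → 5 syllables.
/a…a/ gap (V1→V2): /vngl/ — longest licit onset from the right is /gl/, leaving /vn/ as coda.
/a…u/ gap (V2→V3): /fb/ — longest licit onset from the right is /b/, leaving /f/ as coda.
/u…e/ gap (V3→V4): /fs/ splits as /f/ + /s/ (/s/ is the longest suffix that is a licit onset).
/e…u/ gap (V4→V5): cluster /br/ — /br/ is itself a permitted onset, so the whole cluster goes right; preceding coda = ∅.
Putting it together: bravn.glaf.buf.se.bru.
The /s/ is in the onset of syllable 4 (/se/).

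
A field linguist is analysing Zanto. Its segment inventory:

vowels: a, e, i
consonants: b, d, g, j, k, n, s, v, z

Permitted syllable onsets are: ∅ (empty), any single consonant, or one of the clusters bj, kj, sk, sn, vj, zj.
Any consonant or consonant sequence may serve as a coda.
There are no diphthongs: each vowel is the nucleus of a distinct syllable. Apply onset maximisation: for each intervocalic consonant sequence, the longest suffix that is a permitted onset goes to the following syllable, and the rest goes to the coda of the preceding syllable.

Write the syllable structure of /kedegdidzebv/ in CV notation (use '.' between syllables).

The vowels are e, e, i, e — 4 nuclei, so 4 syllables.
Between /e/ (V1) and /e/ (V2): just /d/ — single C goes to the following onset.
Between /e/ (V2) and /i/ (V3): cluster /gd/ — the longest permitted-onset suffix is /d/; onset = /d/, preceding coda = /g/.
Between /i/ (V3) and /e/ (V4): /dz/ splits as /d/ + /z/ (/z/ is the longest suffix that is a licit onset).
Syllabification: ke.deg.did.zebv.
Mapping each syllable to C/V: /ke/ → CV, /deg/ → CVC, /did/ → CVC, /zebv/ → CVCC.

CV.CVC.CVC.CVCC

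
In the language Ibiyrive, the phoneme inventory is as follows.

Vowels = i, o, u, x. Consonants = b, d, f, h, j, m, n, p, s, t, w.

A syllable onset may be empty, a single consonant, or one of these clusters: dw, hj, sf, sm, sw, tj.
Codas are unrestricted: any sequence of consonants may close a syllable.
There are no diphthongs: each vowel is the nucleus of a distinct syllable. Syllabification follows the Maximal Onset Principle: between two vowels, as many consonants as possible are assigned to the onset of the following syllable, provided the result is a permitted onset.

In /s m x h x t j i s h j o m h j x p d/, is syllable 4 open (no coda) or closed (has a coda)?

closed

Vowels present: x, x, i, o, x; each is a nucleus, giving 5 syllables.
Between /x/ (V1) and /x/ (V2): /h/ is a single consonant, so it becomes the next onset.
Between /x/ (V2) and /i/ (V3): /tj/ is a licit onset in full, so it all attaches to the next syllable.
Between /i/ (V3) and /o/ (V4): /shj/ splits as /s/ + /hj/ (/hj/ is the longest suffix that is a licit onset).
Between /o/ (V4) and /x/ (V5): /mhj/ — longest licit onset from the right is /hj/, leaving /m/ as coda.
So the parse is smx.hx.tjis.hjom.hjxpd.
Syllable 4 is /hjom/ with coda /m/, so it is closed.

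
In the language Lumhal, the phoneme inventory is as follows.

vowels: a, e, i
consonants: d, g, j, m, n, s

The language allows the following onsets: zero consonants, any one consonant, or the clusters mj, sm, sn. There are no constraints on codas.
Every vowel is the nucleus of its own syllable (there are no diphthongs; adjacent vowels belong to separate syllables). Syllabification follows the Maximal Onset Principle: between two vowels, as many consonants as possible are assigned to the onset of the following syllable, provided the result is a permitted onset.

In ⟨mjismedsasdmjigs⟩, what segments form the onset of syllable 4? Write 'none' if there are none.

mj

Vowels present: i, e, a, i; each is a nucleus, giving 4 syllables.
V1 /i/ – V2 /e/: cluster /sm/ — /sm/ is itself a permitted onset, so the whole cluster goes right; preceding coda = ∅.
V2 /e/ – V3 /a/: cluster /ds/ — the longest permitted-onset suffix is /s/; onset = /s/, preceding coda = /d/.
V3 /a/ – V4 /i/: /sdmj/; trying suffixes from longest down, /mj/ is the first permitted one, so coda /sd/ | onset /mj/.
Putting it together: mji.smed.sasd.mjigs.
Syllable 4 is /mjigs/: onset /mj/, nucleus /i/, coda /gs/.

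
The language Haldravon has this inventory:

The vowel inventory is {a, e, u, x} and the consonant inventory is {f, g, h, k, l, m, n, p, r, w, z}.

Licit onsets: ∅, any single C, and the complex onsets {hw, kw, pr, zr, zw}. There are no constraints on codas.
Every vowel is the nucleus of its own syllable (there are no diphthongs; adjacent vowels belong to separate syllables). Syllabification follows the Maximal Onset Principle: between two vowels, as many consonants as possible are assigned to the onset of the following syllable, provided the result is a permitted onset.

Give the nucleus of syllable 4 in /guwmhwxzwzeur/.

Nuclei (vowels): u, x, e, u → 4 syllables.
The fourth nucleus (vowel 4 from the left) is /u/.

u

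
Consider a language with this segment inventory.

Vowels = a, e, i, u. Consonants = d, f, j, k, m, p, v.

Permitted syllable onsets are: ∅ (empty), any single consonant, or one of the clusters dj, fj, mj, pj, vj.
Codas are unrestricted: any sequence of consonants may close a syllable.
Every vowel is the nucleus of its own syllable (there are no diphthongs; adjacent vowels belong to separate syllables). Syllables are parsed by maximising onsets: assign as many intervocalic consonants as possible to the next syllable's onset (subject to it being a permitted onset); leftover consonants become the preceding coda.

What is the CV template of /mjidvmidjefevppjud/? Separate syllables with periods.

CCVCC.CV.CCV.CVCC.CCVC

The vowels are i, i, e, e, u — 5 nuclei, so 5 syllables.
σ1/σ2 boundary: /dvm/ — longest licit onset from the right is /m/, leaving /dv/ as coda.
σ2/σ3 boundary: cluster /dj/ — /dj/ is itself a permitted onset, so the whole cluster goes right; preceding coda = ∅.
σ3/σ4 boundary: /f/ → onset of the next syllable (single consonants are always licit onsets).
σ4/σ5 boundary: /vppj/ — longest licit onset from the right is /pj/, leaving /vp/ as coda.
So the parse is mjidv.mi.dje.fevp.pjud.
Mapping each syllable to C/V: /mjidv/ → CCVCC, /mi/ → CV, /dje/ → CCV, /fevp/ → CVCC, /pjud/ → CCVC.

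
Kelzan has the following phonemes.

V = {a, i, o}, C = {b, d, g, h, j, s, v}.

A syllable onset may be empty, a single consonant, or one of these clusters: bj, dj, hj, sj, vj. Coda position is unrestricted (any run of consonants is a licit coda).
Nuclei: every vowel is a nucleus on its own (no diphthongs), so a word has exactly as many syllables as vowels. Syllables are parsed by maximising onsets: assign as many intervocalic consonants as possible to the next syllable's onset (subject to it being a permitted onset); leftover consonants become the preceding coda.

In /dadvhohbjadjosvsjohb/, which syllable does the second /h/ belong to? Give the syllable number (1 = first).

2

The vowels are a, o, a, o, o — 5 nuclei, so 5 syllables.
σ1/σ2 boundary: /dvh/ — longest licit onset from the right is /h/, leaving /dv/ as coda.
σ2/σ3 boundary: /hbj/ — longest licit onset from the right is /bj/, leaving /h/ as coda.
σ3/σ4 boundary: /dj/ — entire cluster is a permitted onset → onset /dj/, coda ∅.
σ4/σ5 boundary: /svsj/; trying suffixes from longest down, /sj/ is the first permitted one, so coda /sv/ | onset /sj/.
Putting it together: dadv.hoh.bja.djosv.sjohb.
The second /h/ is in the coda of syllable 2 (/hoh/).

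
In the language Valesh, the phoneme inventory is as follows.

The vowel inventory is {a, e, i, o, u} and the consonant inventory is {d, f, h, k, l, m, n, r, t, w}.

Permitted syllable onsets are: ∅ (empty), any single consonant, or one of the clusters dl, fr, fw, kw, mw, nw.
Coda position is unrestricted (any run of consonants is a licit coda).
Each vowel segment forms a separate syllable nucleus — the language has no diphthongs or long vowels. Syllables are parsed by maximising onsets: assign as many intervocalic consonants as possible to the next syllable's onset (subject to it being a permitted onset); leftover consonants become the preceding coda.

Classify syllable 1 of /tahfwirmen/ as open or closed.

closed

Vowels present: a, i, e; each is a nucleus, giving 3 syllables.
/a…i/ gap (V1→V2): /hfw/ splits as /h/ + /fw/ (/fw/ is the longest suffix that is a licit onset).
/i…e/ gap (V2→V3): cluster /rm/ — the longest permitted-onset suffix is /m/; onset = /m/, preceding coda = /r/.
Putting it together: tah.fwir.men.
Syllable 1 is /tah/ with coda /h/, so it is closed.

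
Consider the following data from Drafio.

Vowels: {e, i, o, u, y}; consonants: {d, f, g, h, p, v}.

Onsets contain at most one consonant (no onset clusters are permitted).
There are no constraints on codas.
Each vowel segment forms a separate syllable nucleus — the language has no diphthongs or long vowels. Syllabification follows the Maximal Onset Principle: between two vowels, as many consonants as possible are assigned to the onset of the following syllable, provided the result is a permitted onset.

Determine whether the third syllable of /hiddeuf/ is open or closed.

The vowels are i, e, u — 3 nuclei, so 3 syllables.
V1 /i/ – V2 /e/: cluster /dd/ — the longest permitted-onset suffix is /d/; onset = /d/, preceding coda = /d/.
V2 /e/ – V3 /u/: hiatus — the boundary sits between the two vowels.
Syllabification: hid.de.uf.
Syllable 3 is /uf/ with coda /f/, so it is closed.

closed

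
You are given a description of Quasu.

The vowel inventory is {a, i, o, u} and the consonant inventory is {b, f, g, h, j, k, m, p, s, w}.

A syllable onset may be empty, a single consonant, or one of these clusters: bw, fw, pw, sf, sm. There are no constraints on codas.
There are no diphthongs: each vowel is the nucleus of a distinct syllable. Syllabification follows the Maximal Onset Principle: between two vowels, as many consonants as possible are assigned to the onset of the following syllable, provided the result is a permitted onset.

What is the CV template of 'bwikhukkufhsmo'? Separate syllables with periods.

CCVC.CVC.CVCC.CCV

The vowels are i, u, u, o — 4 nuclei, so 4 syllables.
V1 /i/ – V2 /u/: cluster /kh/ — the longest permitted-onset suffix is /h/; onset = /h/, preceding coda = /k/.
V2 /u/ – V3 /u/: /kk/ — longest licit onset from the right is /k/, leaving /k/ as coda.
V3 /u/ – V4 /o/: cluster /fhsm/ — the longest permitted-onset suffix is /sm/; onset = /sm/, preceding coda = /fh/.
Syllabification: bwik.huk.kufh.smo.
Mapping each syllable to C/V: /bwik/ → CCVC, /huk/ → CVC, /kufh/ → CVCC, /smo/ → CCV.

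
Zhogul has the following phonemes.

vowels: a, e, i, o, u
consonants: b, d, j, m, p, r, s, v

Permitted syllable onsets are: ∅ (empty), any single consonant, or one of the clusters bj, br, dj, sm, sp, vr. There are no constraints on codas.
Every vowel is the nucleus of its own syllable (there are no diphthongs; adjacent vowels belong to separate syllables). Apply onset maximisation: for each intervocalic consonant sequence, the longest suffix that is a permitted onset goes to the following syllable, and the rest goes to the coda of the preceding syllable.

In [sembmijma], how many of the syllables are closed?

Vowels present: e, i, a; each is a nucleus, giving 3 syllables.
/e…i/ gap (V1→V2): cluster /mbm/ — the longest permitted-onset suffix is /m/; onset = /m/, preceding coda = /mb/.
/i…a/ gap (V2→V3): /jm/ splits as /j/ + /m/ (/m/ is the longest suffix that is a licit onset).
Putting it together: semb.mij.ma.
Classifying each syllable: /semb/ (closed), /mij/ (closed), /ma/ (open).
Closed syllables: 2.

2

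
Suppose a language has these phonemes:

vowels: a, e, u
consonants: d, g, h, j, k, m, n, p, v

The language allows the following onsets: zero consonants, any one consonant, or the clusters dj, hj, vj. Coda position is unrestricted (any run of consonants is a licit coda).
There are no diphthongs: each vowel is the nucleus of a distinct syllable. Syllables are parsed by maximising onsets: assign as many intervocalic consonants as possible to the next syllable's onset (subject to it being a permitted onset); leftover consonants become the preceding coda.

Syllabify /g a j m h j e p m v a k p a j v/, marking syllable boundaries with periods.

The vowels are a, e, a, a — 4 nuclei, so 4 syllables.
Between /a/ (V1) and /e/ (V2): /jmhj/ splits as /jm/ + /hj/ (/hj/ is the longest suffix that is a licit onset).
Between /e/ (V2) and /a/ (V3): cluster /pmv/ — the longest permitted-onset suffix is /v/; onset = /v/, preceding coda = /pm/.
Between /a/ (V3) and /a/ (V4): cluster /kp/ — the longest permitted-onset suffix is /p/; onset = /p/, preceding coda = /k/.

gajm.hjepm.vak.pajv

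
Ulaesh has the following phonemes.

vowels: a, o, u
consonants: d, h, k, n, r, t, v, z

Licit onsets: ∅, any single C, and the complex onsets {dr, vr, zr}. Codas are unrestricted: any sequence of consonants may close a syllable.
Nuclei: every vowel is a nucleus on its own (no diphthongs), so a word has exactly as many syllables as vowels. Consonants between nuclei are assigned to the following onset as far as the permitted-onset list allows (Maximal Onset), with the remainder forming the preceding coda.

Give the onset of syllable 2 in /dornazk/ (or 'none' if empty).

The vowels are o, a — 2 nuclei, so 2 syllables.
V1 /o/ – V2 /a/: cluster /rn/ — the longest permitted-onset suffix is /n/; onset = /n/, preceding coda = /r/.
Putting it together: dor.nazk.
Syllable 2 is /nazk/: onset /n/, nucleus /a/, coda /zk/.

n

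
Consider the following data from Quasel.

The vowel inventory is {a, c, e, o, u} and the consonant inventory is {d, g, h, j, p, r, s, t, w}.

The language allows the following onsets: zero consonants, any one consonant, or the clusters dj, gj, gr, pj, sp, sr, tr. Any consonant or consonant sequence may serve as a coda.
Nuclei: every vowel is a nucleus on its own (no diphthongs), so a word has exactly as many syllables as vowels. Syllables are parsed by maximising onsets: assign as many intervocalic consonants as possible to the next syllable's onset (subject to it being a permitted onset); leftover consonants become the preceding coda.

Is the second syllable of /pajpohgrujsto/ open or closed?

closed

Nuclei (vowels): a, o, u, o → 4 syllables.
/a…o/ gap (V1→V2): /jp/ — longest licit onset from the right is /p/, leaving /j/ as coda.
/o…u/ gap (V2→V3): /hgr/; trying suffixes from longest down, /gr/ is the first permitted one, so coda /h/ | onset /gr/.
/u…o/ gap (V3→V4): /jst/ — longest licit onset from the right is /t/, leaving /js/ as coda.
Putting it together: paj.poh.grujs.to.
Syllable 2 is /poh/ with coda /h/, so it is closed.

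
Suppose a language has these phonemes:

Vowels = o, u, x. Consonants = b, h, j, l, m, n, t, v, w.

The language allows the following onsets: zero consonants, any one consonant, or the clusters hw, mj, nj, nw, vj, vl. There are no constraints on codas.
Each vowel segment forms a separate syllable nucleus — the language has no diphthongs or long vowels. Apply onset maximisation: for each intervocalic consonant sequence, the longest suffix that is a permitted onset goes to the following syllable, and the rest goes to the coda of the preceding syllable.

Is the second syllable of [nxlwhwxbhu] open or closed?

The vowels are x, x, u — 3 nuclei, so 3 syllables.
σ1/σ2 boundary: /lwhw/ splits as /lw/ + /hw/ (/hw/ is the longest suffix that is a licit onset).
σ2/σ3 boundary: /bh/; trying suffixes from longest down, /h/ is the first permitted one, so coda /b/ | onset /h/.
Putting it together: nxlw.hwxb.hu.
Syllable 2 is /hwxb/ with coda /b/, so it is closed.

closed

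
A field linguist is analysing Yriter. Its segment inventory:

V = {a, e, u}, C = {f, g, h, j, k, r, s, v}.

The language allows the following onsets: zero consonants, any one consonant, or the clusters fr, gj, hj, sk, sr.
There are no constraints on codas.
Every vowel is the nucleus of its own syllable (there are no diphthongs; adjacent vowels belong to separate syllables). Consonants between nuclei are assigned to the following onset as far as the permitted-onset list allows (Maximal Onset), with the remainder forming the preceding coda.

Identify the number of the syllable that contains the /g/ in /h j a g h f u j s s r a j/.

1

Vowels present: a, u, a; each is a nucleus, giving 3 syllables.
σ1/σ2 boundary: cluster /ghf/ — the longest permitted-onset suffix is /f/; onset = /f/, preceding coda = /gh/.
σ2/σ3 boundary: /jssr/; trying suffixes from longest down, /sr/ is the first permitted one, so coda /js/ | onset /sr/.
Syllabification: hjagh.fujs.sraj.
The /g/ is in the coda of syllable 1 (/hjagh/).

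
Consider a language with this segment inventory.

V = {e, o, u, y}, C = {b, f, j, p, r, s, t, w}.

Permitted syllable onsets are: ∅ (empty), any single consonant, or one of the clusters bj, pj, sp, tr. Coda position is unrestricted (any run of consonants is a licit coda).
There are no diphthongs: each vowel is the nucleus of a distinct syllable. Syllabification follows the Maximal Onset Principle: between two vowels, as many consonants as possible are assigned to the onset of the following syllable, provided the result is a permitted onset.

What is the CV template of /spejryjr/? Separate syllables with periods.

Nuclei (vowels): e, y → 2 syllables.
σ1/σ2 boundary: /jr/; trying suffixes from longest down, /r/ is the first permitted one, so coda /j/ | onset /r/.
Result: spej.ryjr.
Mapping each syllable to C/V: /spej/ → CCVC, /ryjr/ → CVCC.

CCVC.CVCC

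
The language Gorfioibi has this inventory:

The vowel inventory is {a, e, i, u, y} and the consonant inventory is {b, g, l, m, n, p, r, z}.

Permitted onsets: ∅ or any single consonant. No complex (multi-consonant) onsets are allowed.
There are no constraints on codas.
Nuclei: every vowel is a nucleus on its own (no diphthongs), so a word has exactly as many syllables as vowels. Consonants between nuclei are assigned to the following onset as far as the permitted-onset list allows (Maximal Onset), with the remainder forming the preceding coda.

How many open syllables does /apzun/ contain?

0

The vowels are a, u — 2 nuclei, so 2 syllables.
V1 /a/ – V2 /u/: /pz/ splits as /p/ + /z/ (/z/ is the longest suffix that is a licit onset).
So the parse is ap.zun.
Classifying each syllable: /ap/ (closed), /zun/ (closed).
Open syllables: 0.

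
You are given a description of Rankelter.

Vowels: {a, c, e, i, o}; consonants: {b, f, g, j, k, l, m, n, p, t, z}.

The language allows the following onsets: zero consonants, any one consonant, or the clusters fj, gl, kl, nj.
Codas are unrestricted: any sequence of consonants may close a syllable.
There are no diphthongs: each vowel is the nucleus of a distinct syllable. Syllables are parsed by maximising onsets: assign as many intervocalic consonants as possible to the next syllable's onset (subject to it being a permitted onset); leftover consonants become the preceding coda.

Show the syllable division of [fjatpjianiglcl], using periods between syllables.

fjatp.ji.a.ni.glcl

Nuclei (vowels): a, i, a, i, c → 5 syllables.
σ1/σ2 boundary: cluster /tpj/ — the longest permitted-onset suffix is /j/; onset = /j/, preceding coda = /tp/.
σ2/σ3 boundary: hiatus — the boundary sits between the two vowels.
σ3/σ4 boundary: just /n/ — single C goes to the following onset.
σ4/σ5 boundary: /gl/ is a licit onset in full, so it all attaches to the next syllable.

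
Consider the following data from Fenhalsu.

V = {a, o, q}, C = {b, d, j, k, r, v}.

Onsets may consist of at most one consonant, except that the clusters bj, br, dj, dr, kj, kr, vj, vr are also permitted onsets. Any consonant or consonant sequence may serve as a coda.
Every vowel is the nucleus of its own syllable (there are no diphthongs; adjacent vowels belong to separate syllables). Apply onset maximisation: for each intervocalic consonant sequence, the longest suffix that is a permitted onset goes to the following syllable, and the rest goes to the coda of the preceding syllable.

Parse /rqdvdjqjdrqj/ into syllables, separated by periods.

Vowels present: q, q, q; each is a nucleus, giving 3 syllables.
σ1/σ2 boundary: /dvdj/; trying suffixes from longest down, /dj/ is the first permitted one, so coda /dv/ | onset /dj/.
σ2/σ3 boundary: /jdr/ — longest licit onset from the right is /dr/, leaving /j/ as coda.

rqdv.djqj.drqj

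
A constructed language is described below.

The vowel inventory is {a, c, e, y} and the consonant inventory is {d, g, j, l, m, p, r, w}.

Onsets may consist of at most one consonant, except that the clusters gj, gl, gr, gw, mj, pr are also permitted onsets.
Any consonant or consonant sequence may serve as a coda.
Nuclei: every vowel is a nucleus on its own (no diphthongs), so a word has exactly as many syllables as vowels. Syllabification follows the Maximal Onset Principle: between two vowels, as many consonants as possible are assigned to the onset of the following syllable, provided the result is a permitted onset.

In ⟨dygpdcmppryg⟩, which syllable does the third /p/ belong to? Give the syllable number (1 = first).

The vowels are y, c, y — 3 nuclei, so 3 syllables.
Between /y/ (V1) and /c/ (V2): /gpd/; trying suffixes from longest down, /d/ is the first permitted one, so coda /gp/ | onset /d/.
Between /c/ (V2) and /y/ (V3): /mppr/; trying suffixes from longest down, /pr/ is the first permitted one, so coda /mp/ | onset /pr/.
Result: dygp.dcmp.pryg.
The third /p/ is in the onset of syllable 3 (/pryg/).

3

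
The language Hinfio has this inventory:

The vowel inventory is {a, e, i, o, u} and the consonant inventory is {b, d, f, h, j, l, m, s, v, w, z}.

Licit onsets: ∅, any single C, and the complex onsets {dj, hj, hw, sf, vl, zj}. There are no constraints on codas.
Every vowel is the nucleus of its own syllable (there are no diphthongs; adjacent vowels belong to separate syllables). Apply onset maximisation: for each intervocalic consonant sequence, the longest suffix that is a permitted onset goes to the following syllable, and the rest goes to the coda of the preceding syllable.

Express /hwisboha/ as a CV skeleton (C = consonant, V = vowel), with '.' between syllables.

The vowels are i, o, a — 3 nuclei, so 3 syllables.
Between /i/ (V1) and /o/ (V2): cluster /sb/ — the longest permitted-onset suffix is /b/; onset = /b/, preceding coda = /s/.
Between /o/ (V2) and /a/ (V3): /h/ → onset of the next syllable (single consonants are always licit onsets).
Putting it together: hwis.bo.ha.
Mapping each syllable to C/V: /hwis/ → CCVC, /bo/ → CV, /ha/ → CV.

CCVC.CV.CV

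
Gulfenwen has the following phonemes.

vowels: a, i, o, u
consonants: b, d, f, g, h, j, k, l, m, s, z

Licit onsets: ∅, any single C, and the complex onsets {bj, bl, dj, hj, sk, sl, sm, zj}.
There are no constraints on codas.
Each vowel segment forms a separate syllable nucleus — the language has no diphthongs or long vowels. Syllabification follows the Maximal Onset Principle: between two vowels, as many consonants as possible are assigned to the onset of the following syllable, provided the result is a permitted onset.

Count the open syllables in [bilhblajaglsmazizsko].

3

The vowels are i, a, a, a, i, o — 6 nuclei, so 6 syllables.
/i…a/ gap (V1→V2): /lhbl/ splits as /lh/ + /bl/ (/bl/ is the longest suffix that is a licit onset).
/a…a/ gap (V2→V3): /j/ is a single consonant, so it becomes the next onset.
/a…a/ gap (V3→V4): /glsm/; trying suffixes from longest down, /sm/ is the first permitted one, so coda /gl/ | onset /sm/.
/a…i/ gap (V4→V5): /z/ → onset of the next syllable (single consonants are always licit onsets).
/i…o/ gap (V5→V6): cluster /zsk/ — the longest permitted-onset suffix is /sk/; onset = /sk/, preceding coda = /z/.
Result: bilh.bla.jagl.sma.ziz.sko.
Classifying each syllable: /bilh/ (closed), /bla/ (open), /jagl/ (closed), /sma/ (open), /ziz/ (closed), /sko/ (open).
Open syllables: 3.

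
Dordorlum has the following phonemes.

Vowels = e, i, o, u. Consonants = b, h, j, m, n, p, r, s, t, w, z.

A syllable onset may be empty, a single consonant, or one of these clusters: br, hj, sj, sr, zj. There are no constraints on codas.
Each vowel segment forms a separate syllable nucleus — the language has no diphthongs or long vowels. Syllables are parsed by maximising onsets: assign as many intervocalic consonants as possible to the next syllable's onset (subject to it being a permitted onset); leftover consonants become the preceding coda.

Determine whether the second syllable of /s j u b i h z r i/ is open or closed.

The vowels are u, i, i — 3 nuclei, so 3 syllables.
V1 /u/ – V2 /i/: /b/ → onset of the next syllable (single consonants are always licit onsets).
V2 /i/ – V3 /i/: /hzr/ — longest licit onset from the right is /r/, leaving /hz/ as coda.
Putting it together: sju.bihz.ri.
Syllable 2 is /bihz/ with coda /hz/, so it is closed.

closed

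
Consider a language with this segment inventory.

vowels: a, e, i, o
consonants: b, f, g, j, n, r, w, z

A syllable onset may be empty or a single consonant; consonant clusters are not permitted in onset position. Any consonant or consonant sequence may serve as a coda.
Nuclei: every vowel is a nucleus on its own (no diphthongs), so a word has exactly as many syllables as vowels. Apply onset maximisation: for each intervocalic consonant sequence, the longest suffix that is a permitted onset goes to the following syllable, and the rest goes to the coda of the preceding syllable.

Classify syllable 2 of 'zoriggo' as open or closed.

Vowels present: o, i, o; each is a nucleus, giving 3 syllables.
/o…i/ gap (V1→V2): just /r/ — single C goes to the following onset.
/i…o/ gap (V2→V3): /gg/ splits as /g/ + /g/ (/g/ is the longest suffix that is a licit onset).
So the parse is zo.rig.go.
Syllable 2 is /rig/ with coda /g/, so it is closed.

closed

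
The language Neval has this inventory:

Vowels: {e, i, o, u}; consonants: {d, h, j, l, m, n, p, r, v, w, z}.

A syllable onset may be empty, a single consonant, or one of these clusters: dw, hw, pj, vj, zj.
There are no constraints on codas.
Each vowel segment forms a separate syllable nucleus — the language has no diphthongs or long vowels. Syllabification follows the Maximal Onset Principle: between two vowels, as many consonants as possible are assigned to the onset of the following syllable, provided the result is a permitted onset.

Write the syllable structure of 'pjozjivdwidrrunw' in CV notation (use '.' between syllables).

CCV.CCVC.CCVCC.CVCC

Vowels present: o, i, i, u; each is a nucleus, giving 4 syllables.
Between /o/ (V1) and /i/ (V2): cluster /zj/ — /zj/ is itself a permitted onset, so the whole cluster goes right; preceding coda = ∅.
Between /i/ (V2) and /i/ (V3): /vdw/ splits as /v/ + /dw/ (/dw/ is the longest suffix that is a licit onset).
Between /i/ (V3) and /u/ (V4): /drr/ splits as /dr/ + /r/ (/r/ is the longest suffix that is a licit onset).
Result: pjo.zjiv.dwidr.runw.
Mapping each syllable to C/V: /pjo/ → CCV, /zjiv/ → CCVC, /dwidr/ → CCVCC, /runw/ → CVCC.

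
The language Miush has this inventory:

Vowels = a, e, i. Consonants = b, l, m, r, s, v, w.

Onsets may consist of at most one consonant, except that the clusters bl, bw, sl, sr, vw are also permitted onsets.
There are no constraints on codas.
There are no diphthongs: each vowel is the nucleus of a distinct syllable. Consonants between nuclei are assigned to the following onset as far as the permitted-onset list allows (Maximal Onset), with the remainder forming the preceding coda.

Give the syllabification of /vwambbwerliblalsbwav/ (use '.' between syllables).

vwamb.bwer.li.blals.bwav

Nuclei (vowels): a, e, i, a, a → 5 syllables.
/a…e/ gap (V1→V2): /mbbw/ splits as /mb/ + /bw/ (/bw/ is the longest suffix that is a licit onset).
/e…i/ gap (V2→V3): /rl/ — longest licit onset from the right is /l/, leaving /r/ as coda.
/i…a/ gap (V3→V4): cluster /bl/ — /bl/ is itself a permitted onset, so the whole cluster goes right; preceding coda = ∅.
/a…a/ gap (V4→V5): /lsbw/; trying suffixes from longest down, /bw/ is the first permitted one, so coda /ls/ | onset /bw/.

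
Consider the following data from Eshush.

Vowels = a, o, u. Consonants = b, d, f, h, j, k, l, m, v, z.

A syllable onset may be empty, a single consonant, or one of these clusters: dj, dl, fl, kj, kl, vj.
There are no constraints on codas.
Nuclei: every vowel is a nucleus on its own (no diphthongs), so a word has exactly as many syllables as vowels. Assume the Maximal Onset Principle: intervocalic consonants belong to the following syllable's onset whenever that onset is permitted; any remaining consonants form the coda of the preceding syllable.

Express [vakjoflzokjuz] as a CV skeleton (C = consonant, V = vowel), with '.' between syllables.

The vowels are a, o, o, u — 4 nuclei, so 4 syllables.
σ1/σ2 boundary: /kj/ — entire cluster is a permitted onset → onset /kj/, coda ∅.
σ2/σ3 boundary: /flz/ splits as /fl/ + /z/ (/z/ is the longest suffix that is a licit onset).
σ3/σ4 boundary: cluster /kj/ — /kj/ is itself a permitted onset, so the whole cluster goes right; preceding coda = ∅.
Syllabification: va.kjofl.zo.kjuz.
Mapping each syllable to C/V: /va/ → CV, /kjofl/ → CCVCC, /zo/ → CV, /kjuz/ → CCVC.

CV.CCVCC.CV.CCVC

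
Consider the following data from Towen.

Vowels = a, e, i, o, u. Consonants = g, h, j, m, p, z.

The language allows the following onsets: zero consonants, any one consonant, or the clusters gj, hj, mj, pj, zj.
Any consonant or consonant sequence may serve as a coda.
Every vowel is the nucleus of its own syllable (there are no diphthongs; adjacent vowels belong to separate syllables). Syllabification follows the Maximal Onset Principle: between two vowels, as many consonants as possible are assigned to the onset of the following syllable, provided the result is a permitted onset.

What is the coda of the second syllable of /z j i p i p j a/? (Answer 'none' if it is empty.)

Nuclei (vowels): i, i, a → 3 syllables.
σ1/σ2 boundary: /p/ is a single consonant, so it becomes the next onset.
σ2/σ3 boundary: cluster /pj/ — /pj/ is itself a permitted onset, so the whole cluster goes right; preceding coda = ∅.
Result: zji.pi.pja.
Syllable 2 is /pi/: onset /p/, nucleus /i/, coda ∅.

none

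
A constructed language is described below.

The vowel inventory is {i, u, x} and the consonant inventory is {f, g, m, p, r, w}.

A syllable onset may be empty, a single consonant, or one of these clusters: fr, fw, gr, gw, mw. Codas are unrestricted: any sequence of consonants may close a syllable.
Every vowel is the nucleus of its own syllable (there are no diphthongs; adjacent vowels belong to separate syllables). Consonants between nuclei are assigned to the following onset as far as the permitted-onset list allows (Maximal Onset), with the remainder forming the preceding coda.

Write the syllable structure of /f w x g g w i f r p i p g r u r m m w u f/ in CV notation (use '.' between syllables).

Nuclei (vowels): x, i, i, u, u → 5 syllables.
Between /x/ (V1) and /i/ (V2): cluster /ggw/ — the longest permitted-onset suffix is /gw/; onset = /gw/, preceding coda = /g/.
Between /i/ (V2) and /i/ (V3): /frp/ — longest licit onset from the right is /p/, leaving /fr/ as coda.
Between /i/ (V3) and /u/ (V4): /pgr/ — longest licit onset from the right is /gr/, leaving /p/ as coda.
Between /u/ (V4) and /u/ (V5): /rmmw/ — longest licit onset from the right is /mw/, leaving /rm/ as coda.
Syllabification: fwxg.gwifr.pip.grurm.mwuf.
Mapping each syllable to C/V: /fwxg/ → CCVC, /gwifr/ → CCVCC, /pip/ → CVC, /grurm/ → CCVCC, /mwuf/ → CCVC.

CCVC.CCVCC.CVC.CCVCC.CCVC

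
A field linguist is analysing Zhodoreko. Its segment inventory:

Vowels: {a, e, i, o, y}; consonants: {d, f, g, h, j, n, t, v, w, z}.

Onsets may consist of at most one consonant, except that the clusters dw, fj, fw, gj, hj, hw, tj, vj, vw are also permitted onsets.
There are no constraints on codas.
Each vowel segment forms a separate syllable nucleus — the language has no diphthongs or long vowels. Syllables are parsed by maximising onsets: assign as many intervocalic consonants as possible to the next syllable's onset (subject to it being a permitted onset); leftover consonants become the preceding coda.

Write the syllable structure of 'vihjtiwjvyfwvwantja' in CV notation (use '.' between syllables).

The vowels are i, i, y, a, a — 5 nuclei, so 5 syllables.
σ1/σ2 boundary: /hjt/; trying suffixes from longest down, /t/ is the first permitted one, so coda /hj/ | onset /t/.
σ2/σ3 boundary: /wjv/ — longest licit onset from the right is /v/, leaving /wj/ as coda.
σ3/σ4 boundary: /fwvw/ — longest licit onset from the right is /vw/, leaving /fw/ as coda.
σ4/σ5 boundary: /ntj/ splits as /n/ + /tj/ (/tj/ is the longest suffix that is a licit onset).
Result: vihj.tiwj.vyfw.vwan.tja.
Mapping each syllable to C/V: /vihj/ → CVCC, /tiwj/ → CVCC, /vyfw/ → CVCC, /vwan/ → CCVC, /tja/ → CCV.

CVCC.CVCC.CVCC.CCVC.CCV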